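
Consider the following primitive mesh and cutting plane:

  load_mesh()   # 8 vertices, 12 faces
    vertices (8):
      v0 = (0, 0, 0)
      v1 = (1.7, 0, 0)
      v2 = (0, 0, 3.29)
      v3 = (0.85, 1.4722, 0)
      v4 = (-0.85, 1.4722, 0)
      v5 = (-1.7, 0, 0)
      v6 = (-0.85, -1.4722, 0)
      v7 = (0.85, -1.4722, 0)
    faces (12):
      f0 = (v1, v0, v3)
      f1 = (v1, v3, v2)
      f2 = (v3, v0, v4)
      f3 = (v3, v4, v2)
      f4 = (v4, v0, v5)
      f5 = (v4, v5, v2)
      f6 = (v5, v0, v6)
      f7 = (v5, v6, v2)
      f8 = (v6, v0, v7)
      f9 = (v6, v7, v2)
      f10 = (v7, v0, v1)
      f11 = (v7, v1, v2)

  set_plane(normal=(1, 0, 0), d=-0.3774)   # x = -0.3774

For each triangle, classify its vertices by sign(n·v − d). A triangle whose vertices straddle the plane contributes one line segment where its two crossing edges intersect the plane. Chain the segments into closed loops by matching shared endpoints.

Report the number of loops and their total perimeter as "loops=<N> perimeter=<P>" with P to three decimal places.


loops=1 perimeter=8.913

Straddling triangles (8 of 12):
  (v3,v0,v4) [++-] → (-0.3774, 0.653657, 0)–(-0.3774, 1.4722, 0)  len=0.8185
  (v3,v4,v2) [+-+] → (-0.3774, 1.4722, 0)–(-0.3774, 0.653657, 1.82924)  len=2.0040
  (v4,v0,v5) [-+-] → (-0.3774, 0.653657, 0)–(-0.3774, 0, 0)  len=0.6537
  (v4,v5,v2) [--+] → (-0.3774, 0, 2.55962)–(-0.3774, 0.653657, 1.82924)  len=0.9802
  (v5,v0,v6) [-+-] → (-0.3774, 0, 0)–(-0.3774, -0.653657, 0)  len=0.6537
  (v5,v6,v2) [--+] → (-0.3774, -0.653657, 1.82924)–(-0.3774, 0, 2.55962)  len=0.9802
  (v6,v0,v7) [-++] → (-0.3774, -0.653657, 0)–(-0.3774, -1.4722, 0)  len=0.8185
  (v6,v7,v2) [-++] → (-0.3774, -1.4722, 0)–(-0.3774, -0.653657, 1.82924)  len=2.0040

Chained into 1 loop(s):
  loop 1: 8 segments, perimeter = 8.9128
Total perimeter = 8.913


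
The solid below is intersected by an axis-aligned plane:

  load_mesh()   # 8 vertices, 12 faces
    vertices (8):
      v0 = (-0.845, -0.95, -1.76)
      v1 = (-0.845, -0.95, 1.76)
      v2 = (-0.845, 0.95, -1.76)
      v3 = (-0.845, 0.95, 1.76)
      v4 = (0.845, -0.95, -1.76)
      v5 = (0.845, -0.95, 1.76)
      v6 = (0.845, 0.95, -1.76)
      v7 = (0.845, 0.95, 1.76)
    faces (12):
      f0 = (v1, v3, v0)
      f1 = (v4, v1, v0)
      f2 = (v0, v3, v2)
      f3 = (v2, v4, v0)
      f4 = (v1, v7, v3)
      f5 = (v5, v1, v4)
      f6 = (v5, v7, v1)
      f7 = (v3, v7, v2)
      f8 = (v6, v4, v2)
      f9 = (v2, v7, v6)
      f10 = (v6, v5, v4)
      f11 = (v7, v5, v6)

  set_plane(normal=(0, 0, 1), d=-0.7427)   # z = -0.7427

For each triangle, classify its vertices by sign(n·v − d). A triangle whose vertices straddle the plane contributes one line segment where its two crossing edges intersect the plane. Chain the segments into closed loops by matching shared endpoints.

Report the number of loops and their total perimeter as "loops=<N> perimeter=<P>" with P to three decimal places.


loops=1 perimeter=7.180

Straddling triangles (8 of 12):
  (v1,v3,v0) [++-] → (-0.845, -0.400889, -0.7427)–(-0.845, -0.95, -0.7427)  len=0.5491
  (v4,v1,v0) [-+-] → (0.35658, -0.95, -0.7427)–(-0.845, -0.95, -0.7427)  len=1.2016
  (v0,v3,v2) [-+-] → (-0.845, -0.400889, -0.7427)–(-0.845, 0.95, -0.7427)  len=1.3509
  (v5,v1,v4) [++-] → (0.35658, -0.95, -0.7427)–(0.845, -0.95, -0.7427)  len=0.4884
  (v3,v7,v2) [++-] → (-0.35658, 0.95, -0.7427)–(-0.845, 0.95, -0.7427)  len=0.4884
  (v2,v7,v6) [-+-] → (-0.35658, 0.95, -0.7427)–(0.845, 0.95, -0.7427)  len=1.2016
  (v6,v5,v4) [-+-] → (0.845, 0.400889, -0.7427)–(0.845, -0.95, -0.7427)  len=1.3509
  (v7,v5,v6) [++-] → (0.845, 0.400889, -0.7427)–(0.845, 0.95, -0.7427)  len=0.5491

Chained into 1 loop(s):
  loop 1: 8 segments, perimeter = 7.1800
Total perimeter = 7.180


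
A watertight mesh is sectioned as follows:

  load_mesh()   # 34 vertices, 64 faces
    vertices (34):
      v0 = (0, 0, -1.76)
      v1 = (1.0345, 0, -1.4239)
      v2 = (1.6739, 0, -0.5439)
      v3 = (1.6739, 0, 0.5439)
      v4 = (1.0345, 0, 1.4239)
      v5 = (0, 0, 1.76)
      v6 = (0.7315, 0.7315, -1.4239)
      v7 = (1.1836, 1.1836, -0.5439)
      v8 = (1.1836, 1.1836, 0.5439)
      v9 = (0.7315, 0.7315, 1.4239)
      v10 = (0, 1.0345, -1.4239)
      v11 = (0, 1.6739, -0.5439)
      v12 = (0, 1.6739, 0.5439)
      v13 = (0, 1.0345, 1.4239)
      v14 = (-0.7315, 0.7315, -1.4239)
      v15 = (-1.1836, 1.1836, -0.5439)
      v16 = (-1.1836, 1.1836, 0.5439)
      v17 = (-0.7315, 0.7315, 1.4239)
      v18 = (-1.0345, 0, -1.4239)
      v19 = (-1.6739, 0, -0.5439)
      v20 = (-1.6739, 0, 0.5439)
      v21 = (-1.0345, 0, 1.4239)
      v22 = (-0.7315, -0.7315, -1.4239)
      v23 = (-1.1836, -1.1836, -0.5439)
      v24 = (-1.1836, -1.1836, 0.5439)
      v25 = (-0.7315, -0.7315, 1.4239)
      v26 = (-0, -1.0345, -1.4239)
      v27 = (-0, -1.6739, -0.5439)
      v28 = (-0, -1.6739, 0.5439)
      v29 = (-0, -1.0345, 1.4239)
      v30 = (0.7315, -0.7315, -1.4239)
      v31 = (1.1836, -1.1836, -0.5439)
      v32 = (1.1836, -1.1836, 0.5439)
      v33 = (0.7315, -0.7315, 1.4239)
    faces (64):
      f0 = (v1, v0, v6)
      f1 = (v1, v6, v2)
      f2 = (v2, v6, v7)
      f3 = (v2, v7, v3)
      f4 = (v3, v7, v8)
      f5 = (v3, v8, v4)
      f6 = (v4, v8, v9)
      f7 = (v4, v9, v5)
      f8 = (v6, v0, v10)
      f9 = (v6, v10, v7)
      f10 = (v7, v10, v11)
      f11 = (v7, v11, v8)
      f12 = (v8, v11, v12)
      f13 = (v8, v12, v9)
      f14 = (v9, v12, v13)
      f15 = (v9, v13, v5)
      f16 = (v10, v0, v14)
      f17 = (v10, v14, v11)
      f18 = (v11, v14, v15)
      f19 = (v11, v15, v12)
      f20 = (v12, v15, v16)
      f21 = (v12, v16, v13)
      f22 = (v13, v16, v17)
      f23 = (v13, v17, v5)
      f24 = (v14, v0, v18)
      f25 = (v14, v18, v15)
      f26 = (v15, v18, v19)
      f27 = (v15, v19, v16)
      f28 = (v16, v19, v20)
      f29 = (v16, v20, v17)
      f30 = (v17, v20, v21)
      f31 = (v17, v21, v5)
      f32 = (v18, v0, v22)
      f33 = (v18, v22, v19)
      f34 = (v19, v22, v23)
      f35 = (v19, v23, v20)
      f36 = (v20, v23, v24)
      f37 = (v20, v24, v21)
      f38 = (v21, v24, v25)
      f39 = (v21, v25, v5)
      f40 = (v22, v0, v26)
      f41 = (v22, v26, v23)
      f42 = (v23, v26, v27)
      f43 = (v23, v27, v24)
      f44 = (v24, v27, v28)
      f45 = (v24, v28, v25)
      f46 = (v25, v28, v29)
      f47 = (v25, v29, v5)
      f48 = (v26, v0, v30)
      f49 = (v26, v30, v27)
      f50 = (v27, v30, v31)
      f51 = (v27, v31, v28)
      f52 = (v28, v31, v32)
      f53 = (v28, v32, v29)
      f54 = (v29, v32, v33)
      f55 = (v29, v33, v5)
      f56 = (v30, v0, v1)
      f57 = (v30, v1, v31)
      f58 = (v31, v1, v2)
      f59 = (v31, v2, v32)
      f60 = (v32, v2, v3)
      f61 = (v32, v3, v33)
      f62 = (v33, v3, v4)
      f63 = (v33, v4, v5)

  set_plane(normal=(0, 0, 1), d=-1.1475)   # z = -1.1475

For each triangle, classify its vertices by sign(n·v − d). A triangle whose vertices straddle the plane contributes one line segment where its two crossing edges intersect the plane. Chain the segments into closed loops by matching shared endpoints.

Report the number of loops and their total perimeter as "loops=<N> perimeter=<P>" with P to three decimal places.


loops=1 perimeter=7.564

Straddling triangles (16 of 64):
  (v1,v6,v2) [--+] → (1.0275, 0.501742, -1.1475)–(1.23533, 0, -1.1475)  len=0.5431
  (v2,v6,v7) [+-+] → (1.0275, 0.501742, -1.1475)–(0.873501, 0.873501, -1.1475)  len=0.4024
  (v6,v10,v7) [--+] → (0.371758, 1.08133, -1.1475)–(0.873501, 0.873501, -1.1475)  len=0.5431
  (v7,v10,v11) [+-+] → (0.371758, 1.08133, -1.1475)–(0, 1.23533, -1.1475)  len=0.4024
  (v10,v14,v11) [--+] → (-0.501742, 1.0275, -1.1475)–(0, 1.23533, -1.1475)  len=0.5431
  (v11,v14,v15) [+-+] → (-0.501742, 1.0275, -1.1475)–(-0.873501, 0.873501, -1.1475)  len=0.4024
  (v14,v18,v15) [--+] → (-1.08133, 0.371758, -1.1475)–(-0.873501, 0.873501, -1.1475)  len=0.5431
  (v15,v18,v19) [+-+] → (-1.08133, 0.371758, -1.1475)–(-1.23533, 0, -1.1475)  len=0.4024
  (v18,v22,v19) [--+] → (-1.0275, -0.501742, -1.1475)–(-1.23533, 0, -1.1475)  len=0.5431
  (v19,v22,v23) [+-+] → (-1.0275, -0.501742, -1.1475)–(-0.873501, -0.873501, -1.1475)  len=0.4024
  (v22,v26,v23) [--+] → (-0.371758, -1.08133, -1.1475)–(-0.873501, -0.873501, -1.1475)  len=0.5431
  (v23,v26,v27) [+-+] → (-0.371758, -1.08133, -1.1475)–(0, -1.23533, -1.1475)  len=0.4024
  (v26,v30,v27) [--+] → (0.501742, -1.0275, -1.1475)–(0, -1.23533, -1.1475)  len=0.5431
  (v27,v30,v31) [+-+] → (0.501742, -1.0275, -1.1475)–(0.873501, -0.873501, -1.1475)  len=0.4024
  (v30,v1,v31) [--+] → (1.08133, -0.371758, -1.1475)–(0.873501, -0.873501, -1.1475)  len=0.5431
  (v31,v1,v2) [+-+] → (1.08133, -0.371758, -1.1475)–(1.23533, 0, -1.1475)  len=0.4024

Chained into 1 loop(s):
  loop 1: 16 segments, perimeter = 7.5638
Total perimeter = 7.564


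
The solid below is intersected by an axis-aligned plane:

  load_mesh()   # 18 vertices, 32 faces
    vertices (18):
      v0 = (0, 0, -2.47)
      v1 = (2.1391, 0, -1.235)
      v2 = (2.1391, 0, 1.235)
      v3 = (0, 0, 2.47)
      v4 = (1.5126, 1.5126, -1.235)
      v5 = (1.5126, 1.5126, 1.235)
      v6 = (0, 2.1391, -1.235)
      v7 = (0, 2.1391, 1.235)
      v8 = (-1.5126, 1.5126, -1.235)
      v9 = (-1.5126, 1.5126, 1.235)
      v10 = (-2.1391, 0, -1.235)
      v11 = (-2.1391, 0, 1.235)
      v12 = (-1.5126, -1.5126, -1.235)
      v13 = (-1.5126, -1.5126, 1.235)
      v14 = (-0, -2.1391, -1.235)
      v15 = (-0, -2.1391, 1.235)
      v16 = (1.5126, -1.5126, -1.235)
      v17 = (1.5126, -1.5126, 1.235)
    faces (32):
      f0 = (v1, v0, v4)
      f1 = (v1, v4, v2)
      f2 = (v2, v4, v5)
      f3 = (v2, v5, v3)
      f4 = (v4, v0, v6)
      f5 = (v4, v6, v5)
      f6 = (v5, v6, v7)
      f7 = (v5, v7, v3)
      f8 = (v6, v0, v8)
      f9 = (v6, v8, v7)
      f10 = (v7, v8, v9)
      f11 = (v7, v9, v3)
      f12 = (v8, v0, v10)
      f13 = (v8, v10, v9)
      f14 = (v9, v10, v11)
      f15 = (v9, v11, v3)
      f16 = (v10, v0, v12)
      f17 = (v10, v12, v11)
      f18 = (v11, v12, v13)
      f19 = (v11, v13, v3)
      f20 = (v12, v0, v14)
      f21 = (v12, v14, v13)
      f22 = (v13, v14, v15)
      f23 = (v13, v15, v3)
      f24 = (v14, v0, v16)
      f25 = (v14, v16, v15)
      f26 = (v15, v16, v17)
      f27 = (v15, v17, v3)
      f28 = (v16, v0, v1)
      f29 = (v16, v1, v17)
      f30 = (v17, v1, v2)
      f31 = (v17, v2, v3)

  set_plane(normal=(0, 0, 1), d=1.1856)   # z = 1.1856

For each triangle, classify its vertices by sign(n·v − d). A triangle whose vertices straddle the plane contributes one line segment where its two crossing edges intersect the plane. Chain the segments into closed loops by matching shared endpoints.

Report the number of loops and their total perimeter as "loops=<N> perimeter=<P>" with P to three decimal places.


loops=1 perimeter=13.098

Straddling triangles (16 of 32):
  (v1,v4,v2) [--+] → (2.12657, 0.030252, 1.1856)–(2.1391, 0, 1.1856)  len=0.0327
  (v2,v4,v5) [+-+] → (2.12657, 0.030252, 1.1856)–(1.5126, 1.5126, 1.1856)  len=1.6045
  (v4,v6,v5) [--+] → (1.48235, 1.52513, 1.1856)–(1.5126, 1.5126, 1.1856)  len=0.0327
  (v5,v6,v7) [+-+] → (1.48235, 1.52513, 1.1856)–(0, 2.1391, 1.1856)  len=1.6045
  (v6,v8,v7) [--+] → (-0.030252, 2.12657, 1.1856)–(0, 2.1391, 1.1856)  len=0.0327
  (v7,v8,v9) [+-+] → (-0.030252, 2.12657, 1.1856)–(-1.5126, 1.5126, 1.1856)  len=1.6045
  (v8,v10,v9) [--+] → (-1.52513, 1.48235, 1.1856)–(-1.5126, 1.5126, 1.1856)  len=0.0327
  (v9,v10,v11) [+-+] → (-1.52513, 1.48235, 1.1856)–(-2.1391, 0, 1.1856)  len=1.6045
  (v10,v12,v11) [--+] → (-2.12657, -0.030252, 1.1856)–(-2.1391, 0, 1.1856)  len=0.0327
  (v11,v12,v13) [+-+] → (-2.12657, -0.030252, 1.1856)–(-1.5126, -1.5126, 1.1856)  len=1.6045
  (v12,v14,v13) [--+] → (-1.48235, -1.52513, 1.1856)–(-1.5126, -1.5126, 1.1856)  len=0.0327
  (v13,v14,v15) [+-+] → (-1.48235, -1.52513, 1.1856)–(0, -2.1391, 1.1856)  len=1.6045
  (v14,v16,v15) [--+] → (0.030252, -2.12657, 1.1856)–(0, -2.1391, 1.1856)  len=0.0327
  (v15,v16,v17) [+-+] → (0.030252, -2.12657, 1.1856)–(1.5126, -1.5126, 1.1856)  len=1.6045
  (v16,v1,v17) [--+] → (1.52513, -1.48235, 1.1856)–(1.5126, -1.5126, 1.1856)  len=0.0327
  (v17,v1,v2) [+-+] → (1.52513, -1.48235, 1.1856)–(2.1391, 0, 1.1856)  len=1.6045

Chained into 1 loop(s):
  loop 1: 16 segments, perimeter = 13.0977
Total perimeter = 13.098


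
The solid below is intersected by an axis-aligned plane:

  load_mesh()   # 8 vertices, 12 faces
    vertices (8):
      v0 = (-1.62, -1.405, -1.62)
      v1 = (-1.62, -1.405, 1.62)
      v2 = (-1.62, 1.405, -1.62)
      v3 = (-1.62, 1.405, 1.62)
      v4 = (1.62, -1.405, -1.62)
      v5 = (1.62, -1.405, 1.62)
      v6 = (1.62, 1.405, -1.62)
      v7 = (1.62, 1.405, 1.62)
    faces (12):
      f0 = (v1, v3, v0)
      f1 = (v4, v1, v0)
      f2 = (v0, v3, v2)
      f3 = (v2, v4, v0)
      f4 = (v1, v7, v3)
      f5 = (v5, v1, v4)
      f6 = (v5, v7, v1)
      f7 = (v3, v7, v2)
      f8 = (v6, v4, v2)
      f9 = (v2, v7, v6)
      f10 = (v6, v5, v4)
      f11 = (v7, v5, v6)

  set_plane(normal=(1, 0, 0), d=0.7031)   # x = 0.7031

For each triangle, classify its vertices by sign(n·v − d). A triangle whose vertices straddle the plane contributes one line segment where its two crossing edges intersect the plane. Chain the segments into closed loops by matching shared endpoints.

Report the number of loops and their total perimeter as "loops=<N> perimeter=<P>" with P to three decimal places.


loops=1 perimeter=12.100

Straddling triangles (8 of 12):
  (v4,v1,v0) [+--] → (0.7031, -1.405, -0.7031)–(0.7031, -1.405, -1.62)  len=0.9169
  (v2,v4,v0) [-+-] → (0.7031, -0.609787, -1.62)–(0.7031, -1.405, -1.62)  len=0.7952
  (v1,v7,v3) [-+-] → (0.7031, 0.609787, 1.62)–(0.7031, 1.405, 1.62)  len=0.7952
  (v5,v1,v4) [+-+] → (0.7031, -1.405, 1.62)–(0.7031, -1.405, -0.7031)  len=2.3231
  (v5,v7,v1) [++-] → (0.7031, 0.609787, 1.62)–(0.7031, -1.405, 1.62)  len=2.0148
  (v3,v7,v2) [-+-] → (0.7031, 1.405, 1.62)–(0.7031, 1.405, 0.7031)  len=0.9169
  (v6,v4,v2) [++-] → (0.7031, -0.609787, -1.62)–(0.7031, 1.405, -1.62)  len=2.0148
  (v2,v7,v6) [-++] → (0.7031, 1.405, 0.7031)–(0.7031, 1.405, -1.62)  len=2.3231

Chained into 1 loop(s):
  loop 1: 8 segments, perimeter = 12.1000
Total perimeter = 12.100


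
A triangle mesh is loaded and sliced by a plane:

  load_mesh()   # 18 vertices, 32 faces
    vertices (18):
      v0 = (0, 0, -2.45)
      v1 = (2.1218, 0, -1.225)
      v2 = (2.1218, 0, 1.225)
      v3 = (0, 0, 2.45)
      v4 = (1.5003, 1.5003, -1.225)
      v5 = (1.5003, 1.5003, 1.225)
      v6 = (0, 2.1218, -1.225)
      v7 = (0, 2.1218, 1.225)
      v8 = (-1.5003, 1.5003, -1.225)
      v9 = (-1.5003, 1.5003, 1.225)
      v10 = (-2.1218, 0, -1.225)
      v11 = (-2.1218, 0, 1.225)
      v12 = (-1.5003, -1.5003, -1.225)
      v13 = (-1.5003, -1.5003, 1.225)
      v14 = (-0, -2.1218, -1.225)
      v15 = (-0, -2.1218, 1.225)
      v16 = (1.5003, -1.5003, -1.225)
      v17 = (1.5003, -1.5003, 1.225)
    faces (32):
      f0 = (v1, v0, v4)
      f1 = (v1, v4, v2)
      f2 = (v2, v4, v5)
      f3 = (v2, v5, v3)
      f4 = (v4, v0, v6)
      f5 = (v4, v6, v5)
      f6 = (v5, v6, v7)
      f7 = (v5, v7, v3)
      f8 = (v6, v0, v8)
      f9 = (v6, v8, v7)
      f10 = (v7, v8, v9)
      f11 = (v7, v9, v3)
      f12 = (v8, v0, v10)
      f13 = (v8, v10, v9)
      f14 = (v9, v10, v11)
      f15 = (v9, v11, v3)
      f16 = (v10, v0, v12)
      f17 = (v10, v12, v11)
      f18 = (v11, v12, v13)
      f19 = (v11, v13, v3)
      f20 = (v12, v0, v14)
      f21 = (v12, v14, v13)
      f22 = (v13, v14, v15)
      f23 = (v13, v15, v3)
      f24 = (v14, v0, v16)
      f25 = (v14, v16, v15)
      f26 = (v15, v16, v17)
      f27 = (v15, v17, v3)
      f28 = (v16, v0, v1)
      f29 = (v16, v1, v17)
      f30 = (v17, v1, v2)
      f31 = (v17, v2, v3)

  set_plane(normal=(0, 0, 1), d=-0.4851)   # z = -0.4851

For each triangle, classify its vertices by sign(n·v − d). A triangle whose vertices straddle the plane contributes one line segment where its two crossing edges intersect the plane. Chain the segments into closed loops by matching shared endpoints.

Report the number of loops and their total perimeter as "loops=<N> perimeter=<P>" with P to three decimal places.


Straddling triangles (16 of 32):
  (v1,v4,v2) [--+] → (1.68799, 1.04721, -0.4851)–(2.1218, 0, -0.4851)  len=1.1335
  (v2,v4,v5) [+-+] → (1.68799, 1.04721, -0.4851)–(1.5003, 1.5003, -0.4851)  len=0.4904
  (v4,v6,v5) [--+] → (0.453091, 1.93411, -0.4851)–(1.5003, 1.5003, -0.4851)  len=1.1335
  (v5,v6,v7) [+-+] → (0.453091, 1.93411, -0.4851)–(0, 2.1218, -0.4851)  len=0.4904
  (v6,v8,v7) [--+] → (-1.04721, 1.68799, -0.4851)–(0, 2.1218, -0.4851)  len=1.1335
  (v7,v8,v9) [+-+] → (-1.04721, 1.68799, -0.4851)–(-1.5003, 1.5003, -0.4851)  len=0.4904
  (v8,v10,v9) [--+] → (-1.93411, 0.453091, -0.4851)–(-1.5003, 1.5003, -0.4851)  len=1.1335
  (v9,v10,v11) [+-+] → (-1.93411, 0.453091, -0.4851)–(-2.1218, 0, -0.4851)  len=0.4904
  (v10,v12,v11) [--+] → (-1.68799, -1.04721, -0.4851)–(-2.1218, 0, -0.4851)  len=1.1335
  (v11,v12,v13) [+-+] → (-1.68799, -1.04721, -0.4851)–(-1.5003, -1.5003, -0.4851)  len=0.4904
  (v12,v14,v13) [--+] → (-0.453091, -1.93411, -0.4851)–(-1.5003, -1.5003, -0.4851)  len=1.1335
  (v13,v14,v15) [+-+] → (-0.453091, -1.93411, -0.4851)–(0, -2.1218, -0.4851)  len=0.4904
  (v14,v16,v15) [--+] → (1.04721, -1.68799, -0.4851)–(0, -2.1218, -0.4851)  len=1.1335
  (v15,v16,v17) [+-+] → (1.04721, -1.68799, -0.4851)–(1.5003, -1.5003, -0.4851)  len=0.4904
  (v16,v1,v17) [--+] → (1.93411, -0.453091, -0.4851)–(1.5003, -1.5003, -0.4851)  len=1.1335
  (v17,v1,v2) [+-+] → (1.93411, -0.453091, -0.4851)–(2.1218, 0, -0.4851)  len=0.4904

Chained into 1 loop(s):
  loop 1: 16 segments, perimeter = 12.9915
Total perimeter = 12.991

loops=1 perimeter=12.991


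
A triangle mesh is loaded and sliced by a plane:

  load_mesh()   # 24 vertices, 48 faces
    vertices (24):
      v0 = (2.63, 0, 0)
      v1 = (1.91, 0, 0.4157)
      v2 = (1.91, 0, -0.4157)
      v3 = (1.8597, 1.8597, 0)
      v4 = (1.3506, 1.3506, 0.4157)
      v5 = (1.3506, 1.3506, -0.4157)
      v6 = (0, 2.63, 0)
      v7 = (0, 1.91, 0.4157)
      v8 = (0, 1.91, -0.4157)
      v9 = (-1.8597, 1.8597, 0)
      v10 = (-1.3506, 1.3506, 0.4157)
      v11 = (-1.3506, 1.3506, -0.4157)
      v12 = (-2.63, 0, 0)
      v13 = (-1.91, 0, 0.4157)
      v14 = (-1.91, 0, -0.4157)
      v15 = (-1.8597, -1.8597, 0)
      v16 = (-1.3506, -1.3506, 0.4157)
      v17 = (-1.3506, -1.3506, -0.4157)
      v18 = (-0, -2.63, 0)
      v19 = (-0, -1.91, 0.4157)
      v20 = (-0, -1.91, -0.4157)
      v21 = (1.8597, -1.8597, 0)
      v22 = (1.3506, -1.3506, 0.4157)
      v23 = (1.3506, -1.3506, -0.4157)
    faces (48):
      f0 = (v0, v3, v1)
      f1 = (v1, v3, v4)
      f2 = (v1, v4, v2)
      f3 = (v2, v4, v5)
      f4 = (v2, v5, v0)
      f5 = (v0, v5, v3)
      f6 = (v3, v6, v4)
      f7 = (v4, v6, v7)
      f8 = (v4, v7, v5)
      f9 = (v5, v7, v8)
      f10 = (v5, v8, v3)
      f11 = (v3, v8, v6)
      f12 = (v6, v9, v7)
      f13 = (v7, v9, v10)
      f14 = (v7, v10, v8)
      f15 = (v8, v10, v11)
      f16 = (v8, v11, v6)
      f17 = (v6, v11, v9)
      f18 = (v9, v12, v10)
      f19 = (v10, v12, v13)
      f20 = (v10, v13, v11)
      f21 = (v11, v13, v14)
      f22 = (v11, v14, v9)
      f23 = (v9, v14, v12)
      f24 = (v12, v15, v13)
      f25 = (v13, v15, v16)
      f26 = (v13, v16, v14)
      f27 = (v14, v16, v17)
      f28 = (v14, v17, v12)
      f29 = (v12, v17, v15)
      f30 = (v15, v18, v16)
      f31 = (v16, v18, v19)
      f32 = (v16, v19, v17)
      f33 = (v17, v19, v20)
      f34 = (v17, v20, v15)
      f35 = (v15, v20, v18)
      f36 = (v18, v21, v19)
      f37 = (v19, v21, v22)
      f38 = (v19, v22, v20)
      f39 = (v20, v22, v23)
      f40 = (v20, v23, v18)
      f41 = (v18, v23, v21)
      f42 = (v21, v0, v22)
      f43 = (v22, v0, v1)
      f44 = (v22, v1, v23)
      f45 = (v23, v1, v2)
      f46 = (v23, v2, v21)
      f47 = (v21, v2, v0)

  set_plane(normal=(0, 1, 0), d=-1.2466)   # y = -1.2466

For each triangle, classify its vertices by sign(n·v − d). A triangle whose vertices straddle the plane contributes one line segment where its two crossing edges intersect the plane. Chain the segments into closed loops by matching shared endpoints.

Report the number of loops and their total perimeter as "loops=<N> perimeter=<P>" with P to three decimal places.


Straddling triangles (12 of 48):
  (v12,v15,v13) [+-+] → (-2.11365, -1.2466, 0)–(-1.87628, -1.2466, 0.137047)  len=0.2741
  (v13,v15,v16) [+--] → (-1.87628, -1.2466, 0.137047)–(-1.39368, -1.2466, 0.4157)  len=0.5573
  (v13,v16,v14) [+-+] → (-1.39368, -1.2466, 0.4157)–(-1.39368, -1.2466, 0.35168)  len=0.0640
  (v14,v16,v17) [+--] → (-1.39368, -1.2466, 0.35168)–(-1.39368, -1.2466, -0.4157)  len=0.7674
  (v14,v17,v12) [+-+] → (-1.39368, -1.2466, -0.4157)–(-1.44912, -1.2466, -0.38369)  len=0.0640
  (v12,v17,v15) [+--] → (-1.44912, -1.2466, -0.38369)–(-2.11365, -1.2466, 0)  len=0.7673
  (v21,v0,v22) [-+-] → (2.11365, -1.2466, 0)–(1.44912, -1.2466, 0.38369)  len=0.7673
  (v22,v0,v1) [-++] → (1.44912, -1.2466, 0.38369)–(1.39368, -1.2466, 0.4157)  len=0.0640
  (v22,v1,v23) [-+-] → (1.39368, -1.2466, 0.4157)–(1.39368, -1.2466, -0.35168)  len=0.7674
  (v23,v1,v2) [-++] → (1.39368, -1.2466, -0.35168)–(1.39368, -1.2466, -0.4157)  len=0.0640
  (v23,v2,v21) [-+-] → (1.39368, -1.2466, -0.4157)–(1.87628, -1.2466, -0.137047)  len=0.5573
  (v21,v2,v0) [-++] → (1.87628, -1.2466, -0.137047)–(2.11365, -1.2466, 0)  len=0.2741

Chained into 2 loop(s):
  loop 1: 6 segments, perimeter = 2.4941
  loop 2: 6 segments, perimeter = 2.4941
Total perimeter = 4.988

loops=2 perimeter=4.988


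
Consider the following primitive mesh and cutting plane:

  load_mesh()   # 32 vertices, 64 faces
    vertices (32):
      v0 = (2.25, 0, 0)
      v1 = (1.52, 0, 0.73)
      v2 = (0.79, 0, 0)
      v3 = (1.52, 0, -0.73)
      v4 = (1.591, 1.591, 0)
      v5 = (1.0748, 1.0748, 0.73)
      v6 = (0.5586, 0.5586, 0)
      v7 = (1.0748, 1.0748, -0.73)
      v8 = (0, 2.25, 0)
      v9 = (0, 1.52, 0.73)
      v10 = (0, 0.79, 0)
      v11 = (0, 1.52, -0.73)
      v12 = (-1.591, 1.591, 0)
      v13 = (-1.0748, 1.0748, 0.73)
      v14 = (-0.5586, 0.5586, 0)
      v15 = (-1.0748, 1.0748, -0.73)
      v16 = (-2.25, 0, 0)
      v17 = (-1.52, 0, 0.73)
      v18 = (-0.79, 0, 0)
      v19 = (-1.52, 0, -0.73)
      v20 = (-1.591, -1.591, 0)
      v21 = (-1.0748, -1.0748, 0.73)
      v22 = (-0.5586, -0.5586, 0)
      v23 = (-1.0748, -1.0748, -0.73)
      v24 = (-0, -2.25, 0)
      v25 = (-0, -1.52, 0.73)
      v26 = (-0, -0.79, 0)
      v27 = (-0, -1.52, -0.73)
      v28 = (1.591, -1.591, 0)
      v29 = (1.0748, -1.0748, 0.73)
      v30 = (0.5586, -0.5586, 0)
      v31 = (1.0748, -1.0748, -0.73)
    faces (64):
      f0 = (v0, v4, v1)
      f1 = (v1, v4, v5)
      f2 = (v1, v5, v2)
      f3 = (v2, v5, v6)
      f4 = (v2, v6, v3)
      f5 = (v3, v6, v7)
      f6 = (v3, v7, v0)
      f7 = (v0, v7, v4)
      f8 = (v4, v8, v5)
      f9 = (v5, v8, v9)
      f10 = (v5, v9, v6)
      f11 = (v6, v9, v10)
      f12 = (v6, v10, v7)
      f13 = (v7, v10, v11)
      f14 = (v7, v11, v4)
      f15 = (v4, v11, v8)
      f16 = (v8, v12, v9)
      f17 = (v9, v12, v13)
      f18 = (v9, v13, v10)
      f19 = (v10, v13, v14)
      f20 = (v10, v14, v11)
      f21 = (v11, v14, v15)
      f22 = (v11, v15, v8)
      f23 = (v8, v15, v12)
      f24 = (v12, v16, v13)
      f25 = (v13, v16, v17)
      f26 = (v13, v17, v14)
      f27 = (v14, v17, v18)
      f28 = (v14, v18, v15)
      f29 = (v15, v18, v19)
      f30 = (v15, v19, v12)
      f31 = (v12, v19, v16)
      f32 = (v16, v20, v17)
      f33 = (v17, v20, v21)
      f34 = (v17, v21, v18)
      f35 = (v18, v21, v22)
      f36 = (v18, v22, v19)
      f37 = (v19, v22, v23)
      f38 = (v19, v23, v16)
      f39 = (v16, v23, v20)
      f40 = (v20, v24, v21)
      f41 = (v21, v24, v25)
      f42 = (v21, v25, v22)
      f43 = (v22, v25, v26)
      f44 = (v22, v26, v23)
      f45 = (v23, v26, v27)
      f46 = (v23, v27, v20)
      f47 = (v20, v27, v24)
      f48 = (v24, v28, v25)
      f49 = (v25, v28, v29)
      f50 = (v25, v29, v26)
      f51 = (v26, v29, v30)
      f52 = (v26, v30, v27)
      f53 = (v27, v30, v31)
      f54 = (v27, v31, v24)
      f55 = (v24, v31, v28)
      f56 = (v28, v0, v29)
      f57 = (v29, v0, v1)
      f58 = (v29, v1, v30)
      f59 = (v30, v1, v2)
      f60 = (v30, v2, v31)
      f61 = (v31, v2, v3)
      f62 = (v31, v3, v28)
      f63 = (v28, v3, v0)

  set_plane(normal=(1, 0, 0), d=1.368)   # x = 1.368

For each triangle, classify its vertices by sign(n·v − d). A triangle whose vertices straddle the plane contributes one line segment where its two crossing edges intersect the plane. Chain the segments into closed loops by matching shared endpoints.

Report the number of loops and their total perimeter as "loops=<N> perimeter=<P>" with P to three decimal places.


Straddling triangles (18 of 64):
  (v1,v4,v5) [++-] → (1.368, 1.368, 0.315362)–(1.368, 0.366958, 0.73)  len=1.0835
  (v1,v5,v2) [+--] → (1.368, 0.366958, 0.73)–(1.368, 0, 0.578)  len=0.3972
  (v2,v6,v3) [--+] → (1.368, 0.0883162, -0.614585)–(1.368, 0, -0.578)  len=0.0956
  (v3,v6,v7) [+--] → (1.368, 0.0883162, -0.614585)–(1.368, 0.366958, -0.73)  len=0.3016
  (v3,v7,v0) [+-+] → (1.368, 0.366958, -0.73)–(1.368, 0.806649, -0.547873)  len=0.4759
  (v0,v7,v4) [+-+] → (1.368, 0.806649, -0.547873)–(1.368, 1.368, -0.315362)  len=0.6076
  (v4,v8,v5) [+--] → (1.368, 1.68337, 0)–(1.368, 1.368, 0.315362)  len=0.4460
  (v7,v11,v4) [--+] → (1.368, 1.58105, -0.102319)–(1.368, 1.368, -0.315362)  len=0.3013
  (v4,v11,v8) [+--] → (1.368, 1.58105, -0.102319)–(1.368, 1.68337, 0)  len=0.1447
  (v24,v28,v25) [-+-] → (1.368, -1.68337, 0)–(1.368, -1.58105, 0.102319)  len=0.1447
  (v25,v28,v29) [-+-] → (1.368, -1.58105, 0.102319)–(1.368, -1.368, 0.315362)  len=0.3013
  (v24,v31,v28) [--+] → (1.368, -1.368, -0.315362)–(1.368, -1.68337, 0)  len=0.4460
  (v28,v0,v29) [++-] → (1.368, -0.806649, 0.547873)–(1.368, -1.368, 0.315362)  len=0.6076
  (v29,v0,v1) [-++] → (1.368, -0.806649, 0.547873)–(1.368, -0.366958, 0.73)  len=0.4759
  (v29,v1,v30) [-+-] → (1.368, -0.366958, 0.73)–(1.368, -0.0883162, 0.614585)  len=0.3016
  (v30,v1,v2) [-+-] → (1.368, -0.0883162, 0.614585)–(1.368, 0, 0.578)  len=0.0956
  (v31,v2,v3) [--+] → (1.368, 0, -0.578)–(1.368, -0.366958, -0.73)  len=0.3972
  (v31,v3,v28) [-++] → (1.368, -0.366958, -0.73)–(1.368, -1.368, -0.315362)  len=1.0835

Chained into 1 loop(s):
  loop 1: 18 segments, perimeter = 7.7068
Total perimeter = 7.707

loops=1 perimeter=7.707


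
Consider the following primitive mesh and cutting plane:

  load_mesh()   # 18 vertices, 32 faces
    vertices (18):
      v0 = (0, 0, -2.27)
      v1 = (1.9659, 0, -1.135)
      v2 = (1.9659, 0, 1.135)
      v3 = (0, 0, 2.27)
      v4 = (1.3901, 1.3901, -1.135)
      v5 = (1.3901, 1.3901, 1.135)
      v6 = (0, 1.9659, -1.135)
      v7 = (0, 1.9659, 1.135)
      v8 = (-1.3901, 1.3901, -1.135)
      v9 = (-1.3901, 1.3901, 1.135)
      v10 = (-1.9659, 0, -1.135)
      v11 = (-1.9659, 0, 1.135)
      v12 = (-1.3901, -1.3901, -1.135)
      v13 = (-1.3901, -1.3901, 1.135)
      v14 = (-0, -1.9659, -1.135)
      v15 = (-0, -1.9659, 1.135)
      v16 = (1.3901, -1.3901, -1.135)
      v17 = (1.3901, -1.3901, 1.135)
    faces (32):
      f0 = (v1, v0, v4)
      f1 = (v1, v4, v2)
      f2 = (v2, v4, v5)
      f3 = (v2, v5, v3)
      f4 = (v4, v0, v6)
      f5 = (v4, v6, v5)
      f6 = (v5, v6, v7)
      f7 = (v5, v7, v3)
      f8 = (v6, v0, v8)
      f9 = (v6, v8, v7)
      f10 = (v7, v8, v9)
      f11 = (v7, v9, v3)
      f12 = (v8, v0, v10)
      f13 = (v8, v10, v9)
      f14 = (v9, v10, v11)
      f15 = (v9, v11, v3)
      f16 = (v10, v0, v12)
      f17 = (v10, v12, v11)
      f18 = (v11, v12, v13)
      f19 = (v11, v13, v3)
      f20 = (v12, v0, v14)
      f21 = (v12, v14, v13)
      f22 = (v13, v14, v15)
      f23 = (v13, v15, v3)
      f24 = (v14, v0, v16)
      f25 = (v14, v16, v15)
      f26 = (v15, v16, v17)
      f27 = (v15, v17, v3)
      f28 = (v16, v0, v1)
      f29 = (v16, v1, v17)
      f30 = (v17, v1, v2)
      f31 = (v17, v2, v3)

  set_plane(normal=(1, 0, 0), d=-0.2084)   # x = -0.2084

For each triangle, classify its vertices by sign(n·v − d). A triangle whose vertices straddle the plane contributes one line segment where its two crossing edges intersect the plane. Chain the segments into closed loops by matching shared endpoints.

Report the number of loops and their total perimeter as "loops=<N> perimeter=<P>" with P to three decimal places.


loops=1 perimeter=13.116

Straddling triangles (12 of 32):
  (v6,v0,v8) [++-] → (-0.2084, 0.2084, -2.09984)–(-0.2084, 1.87958, -1.135)  len=1.9297
  (v6,v8,v7) [+-+] → (-0.2084, 1.87958, -1.135)–(-0.2084, 1.87958, 0.794688)  len=1.9297
  (v7,v8,v9) [+--] → (-0.2084, 1.87958, 0.794688)–(-0.2084, 1.87958, 1.135)  len=0.3403
  (v7,v9,v3) [+-+] → (-0.2084, 1.87958, 1.135)–(-0.2084, 0.2084, 2.09984)  len=1.9297
  (v8,v0,v10) [-+-] → (-0.2084, 0.2084, -2.09984)–(-0.2084, 0, -2.14968)  len=0.2143
  (v9,v11,v3) [--+] → (-0.2084, 0, 2.14968)–(-0.2084, 0.2084, 2.09984)  len=0.2143
  (v10,v0,v12) [-+-] → (-0.2084, 0, -2.14968)–(-0.2084, -0.2084, -2.09984)  len=0.2143
  (v11,v13,v3) [--+] → (-0.2084, -0.2084, 2.09984)–(-0.2084, 0, 2.14968)  len=0.2143
  (v12,v0,v14) [-++] → (-0.2084, -0.2084, -2.09984)–(-0.2084, -1.87958, -1.135)  len=1.9297
  (v12,v14,v13) [-+-] → (-0.2084, -1.87958, -1.135)–(-0.2084, -1.87958, -0.794688)  len=0.3403
  (v13,v14,v15) [-++] → (-0.2084, -1.87958, -0.794688)–(-0.2084, -1.87958, 1.135)  len=1.9297
  (v13,v15,v3) [-++] → (-0.2084, -1.87958, 1.135)–(-0.2084, -0.2084, 2.09984)  len=1.9297

Chained into 1 loop(s):
  loop 1: 12 segments, perimeter = 13.1159
Total perimeter = 13.116


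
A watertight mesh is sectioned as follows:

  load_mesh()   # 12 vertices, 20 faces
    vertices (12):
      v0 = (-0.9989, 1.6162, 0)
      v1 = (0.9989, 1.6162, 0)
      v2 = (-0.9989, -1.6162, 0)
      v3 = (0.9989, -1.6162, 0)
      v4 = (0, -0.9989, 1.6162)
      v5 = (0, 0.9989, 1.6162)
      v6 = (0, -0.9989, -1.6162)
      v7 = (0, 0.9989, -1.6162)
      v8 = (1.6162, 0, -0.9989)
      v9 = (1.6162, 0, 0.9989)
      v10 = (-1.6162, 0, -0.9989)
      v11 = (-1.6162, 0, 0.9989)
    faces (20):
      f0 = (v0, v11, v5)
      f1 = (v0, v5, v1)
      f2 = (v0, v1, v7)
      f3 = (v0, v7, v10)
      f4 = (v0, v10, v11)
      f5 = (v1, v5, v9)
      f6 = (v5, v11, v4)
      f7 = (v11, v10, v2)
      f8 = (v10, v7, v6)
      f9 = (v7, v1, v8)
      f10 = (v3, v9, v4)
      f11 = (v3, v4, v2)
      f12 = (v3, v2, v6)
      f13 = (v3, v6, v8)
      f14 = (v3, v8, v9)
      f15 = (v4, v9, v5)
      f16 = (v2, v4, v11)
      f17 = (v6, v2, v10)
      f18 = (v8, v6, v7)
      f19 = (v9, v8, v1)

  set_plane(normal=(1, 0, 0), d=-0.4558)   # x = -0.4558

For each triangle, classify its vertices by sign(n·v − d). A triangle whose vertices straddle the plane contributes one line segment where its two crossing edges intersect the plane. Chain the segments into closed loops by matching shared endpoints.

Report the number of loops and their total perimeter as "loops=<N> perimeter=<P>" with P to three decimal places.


Straddling triangles (10 of 20):
  (v0,v11,v5) [--+] → (-0.4558, 0.717191, 1.44211)–(-0.4558, 1.28058, 0.878725)  len=0.7967
  (v0,v5,v1) [-++] → (-0.4558, 1.28058, 0.878725)–(-0.4558, 1.6162, 0)  len=0.9406
  (v0,v1,v7) [-++] → (-0.4558, 1.6162, 0)–(-0.4558, 1.28058, -0.878725)  len=0.9406
  (v0,v7,v10) [-+-] → (-0.4558, 1.28058, -0.878725)–(-0.4558, 0.717191, -1.44211)  len=0.7967
  (v5,v11,v4) [+-+] → (-0.4558, 0.717191, 1.44211)–(-0.4558, -0.717191, 1.44211)  len=1.4344
  (v10,v7,v6) [-++] → (-0.4558, 0.717191, -1.44211)–(-0.4558, -0.717191, -1.44211)  len=1.4344
  (v3,v4,v2) [++-] → (-0.4558, -1.28058, 0.878725)–(-0.4558, -1.6162, 0)  len=0.9406
  (v3,v2,v6) [+-+] → (-0.4558, -1.6162, 0)–(-0.4558, -1.28058, -0.878725)  len=0.9406
  (v2,v4,v11) [-+-] → (-0.4558, -1.28058, 0.878725)–(-0.4558, -0.717191, 1.44211)  len=0.7967
  (v6,v2,v10) [+--] → (-0.4558, -1.28058, -0.878725)–(-0.4558, -0.717191, -1.44211)  len=0.7967

Chained into 1 loop(s):
  loop 1: 10 segments, perimeter = 9.8183
Total perimeter = 9.818

loops=1 perimeter=9.818


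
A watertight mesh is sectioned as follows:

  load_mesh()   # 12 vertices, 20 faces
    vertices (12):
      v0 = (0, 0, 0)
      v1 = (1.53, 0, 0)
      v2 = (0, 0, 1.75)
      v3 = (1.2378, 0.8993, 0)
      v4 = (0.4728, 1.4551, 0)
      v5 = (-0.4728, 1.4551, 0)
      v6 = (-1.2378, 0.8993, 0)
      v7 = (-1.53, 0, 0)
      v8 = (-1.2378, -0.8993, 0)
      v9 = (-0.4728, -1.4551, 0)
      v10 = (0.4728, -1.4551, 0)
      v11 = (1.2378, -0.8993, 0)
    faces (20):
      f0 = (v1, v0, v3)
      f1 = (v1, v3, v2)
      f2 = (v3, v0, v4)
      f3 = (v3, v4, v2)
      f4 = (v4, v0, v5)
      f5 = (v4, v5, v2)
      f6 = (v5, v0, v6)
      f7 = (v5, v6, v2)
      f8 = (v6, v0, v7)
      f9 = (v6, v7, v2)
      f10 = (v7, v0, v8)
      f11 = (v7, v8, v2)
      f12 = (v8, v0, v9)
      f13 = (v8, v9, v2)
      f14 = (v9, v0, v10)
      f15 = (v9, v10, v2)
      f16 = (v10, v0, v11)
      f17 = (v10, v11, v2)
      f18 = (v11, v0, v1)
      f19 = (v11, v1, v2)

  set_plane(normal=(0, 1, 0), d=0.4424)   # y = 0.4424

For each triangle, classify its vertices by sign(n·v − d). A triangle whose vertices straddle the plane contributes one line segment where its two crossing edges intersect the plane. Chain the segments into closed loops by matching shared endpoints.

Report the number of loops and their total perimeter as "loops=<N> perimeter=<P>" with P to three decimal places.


loops=1 perimeter=6.561

Straddling triangles (10 of 20):
  (v1,v0,v3) [--+] → (0.608921, 0.4424, 0)–(1.38626, 0.4424, 0)  len=0.7773
  (v1,v3,v2) [-+-] → (1.38626, 0.4424, 0)–(0.608921, 0.4424, 0.889108)  len=1.1810
  (v3,v0,v4) [+-+] → (0.608921, 0.4424, 0)–(0.143747, 0.4424, 0)  len=0.4652
  (v3,v4,v2) [++-] → (0.143747, 0.4424, 1.21794)–(0.608921, 0.4424, 0.889108)  len=0.5697
  (v4,v0,v5) [+-+] → (0.143747, 0.4424, 0)–(-0.143747, 0.4424, 0)  len=0.2875
  (v4,v5,v2) [++-] → (-0.143747, 0.4424, 1.21794)–(0.143747, 0.4424, 1.21794)  len=0.2875
  (v5,v0,v6) [+-+] → (-0.143747, 0.4424, 0)–(-0.608921, 0.4424, 0)  len=0.4652
  (v5,v6,v2) [++-] → (-0.608921, 0.4424, 0.889108)–(-0.143747, 0.4424, 1.21794)  len=0.5697
  (v6,v0,v7) [+--] → (-0.608921, 0.4424, 0)–(-1.38626, 0.4424, 0)  len=0.7773
  (v6,v7,v2) [+--] → (-1.38626, 0.4424, 0)–(-0.608921, 0.4424, 0.889108)  len=1.1810

Chained into 1 loop(s):
  loop 1: 10 segments, perimeter = 6.5613
Total perimeter = 6.561


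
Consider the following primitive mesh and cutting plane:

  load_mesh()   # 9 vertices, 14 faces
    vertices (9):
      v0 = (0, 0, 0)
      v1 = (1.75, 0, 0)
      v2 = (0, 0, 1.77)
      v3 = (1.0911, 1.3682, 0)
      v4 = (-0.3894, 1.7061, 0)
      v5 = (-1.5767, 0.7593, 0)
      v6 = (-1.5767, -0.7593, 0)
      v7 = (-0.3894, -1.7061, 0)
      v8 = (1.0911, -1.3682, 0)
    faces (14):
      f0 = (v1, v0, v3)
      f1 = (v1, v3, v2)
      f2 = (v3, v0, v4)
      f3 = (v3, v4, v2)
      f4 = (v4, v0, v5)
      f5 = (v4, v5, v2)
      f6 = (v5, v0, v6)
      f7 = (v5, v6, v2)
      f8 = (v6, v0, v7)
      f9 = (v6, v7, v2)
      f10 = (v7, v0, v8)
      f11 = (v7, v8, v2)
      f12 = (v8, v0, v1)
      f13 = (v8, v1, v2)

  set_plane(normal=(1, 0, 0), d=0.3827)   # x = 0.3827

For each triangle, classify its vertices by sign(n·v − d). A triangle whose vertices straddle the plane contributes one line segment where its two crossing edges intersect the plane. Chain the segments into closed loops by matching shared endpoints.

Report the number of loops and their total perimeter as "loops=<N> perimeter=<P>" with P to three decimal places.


loops=1 perimeter=7.241

Straddling triangles (8 of 14):
  (v1,v0,v3) [+-+] → (0.3827, 0, 0)–(0.3827, 0.479892, 0)  len=0.4799
  (v1,v3,v2) [++-] → (0.3827, 0.479892, 1.14918)–(0.3827, 0, 1.38293)  len=0.5338
  (v3,v0,v4) [+--] → (0.3827, 0.479892, 0)–(0.3827, 1.52988, 0)  len=1.0500
  (v3,v4,v2) [+--] → (0.3827, 1.52988, 0)–(0.3827, 0.479892, 1.14918)  len=1.5566
  (v7,v0,v8) [--+] → (0.3827, -0.479892, 0)–(0.3827, -1.52988, 0)  len=1.0500
  (v7,v8,v2) [-+-] → (0.3827, -1.52988, 0)–(0.3827, -0.479892, 1.14918)  len=1.5566
  (v8,v0,v1) [+-+] → (0.3827, -0.479892, 0)–(0.3827, 0, 0)  len=0.4799
  (v8,v1,v2) [++-] → (0.3827, 0, 1.38293)–(0.3827, -0.479892, 1.14918)  len=0.5338

Chained into 1 loop(s):
  loop 1: 8 segments, perimeter = 7.2406
Total perimeter = 7.241


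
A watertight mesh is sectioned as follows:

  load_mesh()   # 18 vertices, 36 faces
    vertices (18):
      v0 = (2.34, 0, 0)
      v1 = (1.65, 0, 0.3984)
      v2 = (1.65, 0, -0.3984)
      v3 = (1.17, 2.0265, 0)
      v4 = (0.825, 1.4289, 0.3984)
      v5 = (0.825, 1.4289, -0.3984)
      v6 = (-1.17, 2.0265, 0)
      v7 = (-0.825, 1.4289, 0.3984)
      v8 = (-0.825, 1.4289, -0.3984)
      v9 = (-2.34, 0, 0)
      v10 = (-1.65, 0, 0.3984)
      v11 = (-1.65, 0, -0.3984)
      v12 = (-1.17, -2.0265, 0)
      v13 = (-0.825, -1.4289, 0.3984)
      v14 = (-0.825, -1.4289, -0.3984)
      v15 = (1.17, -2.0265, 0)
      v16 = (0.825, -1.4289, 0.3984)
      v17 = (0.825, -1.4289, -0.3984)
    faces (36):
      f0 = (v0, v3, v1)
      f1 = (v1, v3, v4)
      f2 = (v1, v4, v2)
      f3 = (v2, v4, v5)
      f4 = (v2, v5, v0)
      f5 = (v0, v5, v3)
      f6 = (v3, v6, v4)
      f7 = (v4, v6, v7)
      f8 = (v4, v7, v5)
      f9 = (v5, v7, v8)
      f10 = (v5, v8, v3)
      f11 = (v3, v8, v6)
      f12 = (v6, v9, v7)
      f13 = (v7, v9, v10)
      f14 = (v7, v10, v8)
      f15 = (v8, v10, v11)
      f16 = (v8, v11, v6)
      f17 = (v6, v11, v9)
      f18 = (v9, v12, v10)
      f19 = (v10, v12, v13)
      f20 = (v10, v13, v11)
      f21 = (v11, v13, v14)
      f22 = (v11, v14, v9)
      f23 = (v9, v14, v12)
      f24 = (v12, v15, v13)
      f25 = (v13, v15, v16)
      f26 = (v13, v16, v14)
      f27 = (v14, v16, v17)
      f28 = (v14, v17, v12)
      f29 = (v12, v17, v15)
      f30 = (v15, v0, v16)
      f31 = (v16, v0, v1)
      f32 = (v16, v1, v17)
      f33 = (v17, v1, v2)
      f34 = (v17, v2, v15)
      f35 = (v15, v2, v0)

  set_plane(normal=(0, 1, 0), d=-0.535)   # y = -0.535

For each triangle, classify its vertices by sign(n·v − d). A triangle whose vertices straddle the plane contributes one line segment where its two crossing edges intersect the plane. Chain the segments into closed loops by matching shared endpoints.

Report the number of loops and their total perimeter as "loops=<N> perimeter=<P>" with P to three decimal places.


Straddling triangles (12 of 36):
  (v9,v12,v10) [+-+] → (-2.03112, -0.535, 0)–(-1.52328, -0.535, 0.293222)  len=0.5864
  (v10,v12,v13) [+--] → (-1.52328, -0.535, 0.293222)–(-1.34111, -0.535, 0.3984)  len=0.2104
  (v10,v13,v11) [+-+] → (-1.34111, -0.535, 0.3984)–(-1.34111, -0.535, -0.100067)  len=0.4985
  (v11,v13,v14) [+--] → (-1.34111, -0.535, -0.100067)–(-1.34111, -0.535, -0.3984)  len=0.2983
  (v11,v14,v9) [+-+] → (-1.34111, -0.535, -0.3984)–(-1.77276, -0.535, -0.149166)  len=0.4984
  (v9,v14,v12) [+--] → (-1.77276, -0.535, -0.149166)–(-2.03112, -0.535, 0)  len=0.2983
  (v15,v0,v16) [-+-] → (2.03112, -0.535, 0)–(1.77276, -0.535, 0.149166)  len=0.2983
  (v16,v0,v1) [-++] → (1.77276, -0.535, 0.149166)–(1.34111, -0.535, 0.3984)  len=0.4984
  (v16,v1,v17) [-+-] → (1.34111, -0.535, 0.3984)–(1.34111, -0.535, 0.100067)  len=0.2983
  (v17,v1,v2) [-++] → (1.34111, -0.535, 0.100067)–(1.34111, -0.535, -0.3984)  len=0.4985
  (v17,v2,v15) [-+-] → (1.34111, -0.535, -0.3984)–(1.52328, -0.535, -0.293222)  len=0.2104
  (v15,v2,v0) [-++] → (1.52328, -0.535, -0.293222)–(2.03112, -0.535, 0)  len=0.5864

Chained into 2 loop(s):
  loop 1: 6 segments, perimeter = 2.3903
  loop 2: 6 segments, perimeter = 2.3903
Total perimeter = 4.781

loops=2 perimeter=4.781


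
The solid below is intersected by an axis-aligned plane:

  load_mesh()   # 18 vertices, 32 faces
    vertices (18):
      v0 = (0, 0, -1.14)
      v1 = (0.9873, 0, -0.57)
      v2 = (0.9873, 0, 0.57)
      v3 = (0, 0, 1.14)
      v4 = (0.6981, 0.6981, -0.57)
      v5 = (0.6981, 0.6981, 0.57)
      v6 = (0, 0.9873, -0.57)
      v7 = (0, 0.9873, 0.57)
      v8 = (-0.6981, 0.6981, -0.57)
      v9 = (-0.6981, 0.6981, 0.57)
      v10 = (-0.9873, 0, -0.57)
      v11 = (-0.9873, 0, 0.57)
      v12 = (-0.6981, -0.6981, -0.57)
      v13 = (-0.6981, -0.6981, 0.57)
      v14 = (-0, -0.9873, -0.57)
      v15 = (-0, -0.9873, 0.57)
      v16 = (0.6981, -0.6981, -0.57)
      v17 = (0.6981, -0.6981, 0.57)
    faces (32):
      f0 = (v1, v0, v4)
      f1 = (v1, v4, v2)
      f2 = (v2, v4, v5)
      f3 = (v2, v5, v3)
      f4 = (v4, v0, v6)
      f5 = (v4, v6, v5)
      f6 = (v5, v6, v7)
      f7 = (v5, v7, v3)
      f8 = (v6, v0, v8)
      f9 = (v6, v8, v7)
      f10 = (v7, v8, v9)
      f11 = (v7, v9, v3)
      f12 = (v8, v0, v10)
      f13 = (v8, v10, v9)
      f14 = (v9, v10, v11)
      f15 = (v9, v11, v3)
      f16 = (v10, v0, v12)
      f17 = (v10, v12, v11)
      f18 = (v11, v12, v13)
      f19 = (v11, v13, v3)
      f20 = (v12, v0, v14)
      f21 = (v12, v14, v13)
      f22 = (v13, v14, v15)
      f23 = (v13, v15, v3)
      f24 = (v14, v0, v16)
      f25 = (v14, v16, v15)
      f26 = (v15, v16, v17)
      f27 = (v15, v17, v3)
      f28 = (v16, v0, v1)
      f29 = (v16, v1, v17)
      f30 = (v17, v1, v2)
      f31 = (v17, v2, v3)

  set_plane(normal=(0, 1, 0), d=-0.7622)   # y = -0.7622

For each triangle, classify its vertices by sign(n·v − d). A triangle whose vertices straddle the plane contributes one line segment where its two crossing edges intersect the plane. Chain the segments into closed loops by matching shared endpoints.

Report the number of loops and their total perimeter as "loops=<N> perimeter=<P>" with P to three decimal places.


Straddling triangles (8 of 32):
  (v12,v0,v14) [++-] → (0, -0.7622, -0.699957)–(-0.543369, -0.7622, -0.57)  len=0.5587
  (v12,v14,v13) [+-+] → (-0.543369, -0.7622, -0.57)–(-0.543369, -0.7622, 0.317324)  len=0.8873
  (v13,v14,v15) [+--] → (-0.543369, -0.7622, 0.317324)–(-0.543369, -0.7622, 0.57)  len=0.2527
  (v13,v15,v3) [+-+] → (-0.543369, -0.7622, 0.57)–(0, -0.7622, 0.699957)  len=0.5587
  (v14,v0,v16) [-++] → (0, -0.7622, -0.699957)–(0.543369, -0.7622, -0.57)  len=0.5587
  (v14,v16,v15) [-+-] → (0.543369, -0.7622, -0.57)–(0.543369, -0.7622, -0.317324)  len=0.2527
  (v15,v16,v17) [-++] → (0.543369, -0.7622, -0.317324)–(0.543369, -0.7622, 0.57)  len=0.8873
  (v15,v17,v3) [-++] → (0.543369, -0.7622, 0.57)–(0, -0.7622, 0.699957)  len=0.5587

Chained into 1 loop(s):
  loop 1: 8 segments, perimeter = 4.5148
Total perimeter = 4.515

loops=1 perimeter=4.515
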